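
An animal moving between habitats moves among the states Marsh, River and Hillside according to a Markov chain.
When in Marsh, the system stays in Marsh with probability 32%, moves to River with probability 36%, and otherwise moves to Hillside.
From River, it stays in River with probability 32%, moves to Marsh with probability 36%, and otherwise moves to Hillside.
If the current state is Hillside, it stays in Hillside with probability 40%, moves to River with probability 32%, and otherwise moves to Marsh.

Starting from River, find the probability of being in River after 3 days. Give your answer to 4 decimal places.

0.3328

Propagate the distribution vector 3 days from River.
After 0 days: (0.0000, 1.0000, 0.0000)
After 1 day: (0.3600, 0.3200, 0.3200)
After 2 days: (0.3200, 0.3344, 0.3456)
After 3 days: (0.3196, 0.3328, 0.3476)
P(in River after 3 days) = 0.3328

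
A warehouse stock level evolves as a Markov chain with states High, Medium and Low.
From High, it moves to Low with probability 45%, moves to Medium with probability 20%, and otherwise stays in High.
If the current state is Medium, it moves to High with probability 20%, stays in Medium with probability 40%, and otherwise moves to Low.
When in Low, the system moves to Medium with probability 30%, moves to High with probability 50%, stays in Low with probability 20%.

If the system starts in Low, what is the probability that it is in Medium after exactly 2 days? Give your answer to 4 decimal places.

0.2800

Sum over the intermediate state after 1 day:
P = P(Low→High)·P(High→Medium) + P(Low→Medium)·P(Medium→Medium) + P(Low→Low)·P(Low→Medium)
  = 0.5×0.2 + 0.3×0.4 + 0.2×0.3
  = 0.1000 + 0.1200 + 0.0600 = 0.2800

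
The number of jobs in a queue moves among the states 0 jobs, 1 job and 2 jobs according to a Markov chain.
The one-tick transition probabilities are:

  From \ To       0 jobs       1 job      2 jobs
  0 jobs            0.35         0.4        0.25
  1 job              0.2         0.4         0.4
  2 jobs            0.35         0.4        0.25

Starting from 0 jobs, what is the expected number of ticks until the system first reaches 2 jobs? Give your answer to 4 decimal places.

Let t(s) be the expected number of ticks to first reach 2 jobs from state s, with t(2 jobs) = 0. Conditioning on the first tick:
t(0 jobs) = 1 + 0.35·t(0 jobs) + 0.4·t(1 job)
t(1 job) = 1 + 0.2·t(0 jobs) + 0.4·t(1 job)
Solving: t(0 jobs) = 3.2258, t(1 job) = 2.7419.
Expected ticks from 0 jobs to 2 jobs: 3.2258.

3.2258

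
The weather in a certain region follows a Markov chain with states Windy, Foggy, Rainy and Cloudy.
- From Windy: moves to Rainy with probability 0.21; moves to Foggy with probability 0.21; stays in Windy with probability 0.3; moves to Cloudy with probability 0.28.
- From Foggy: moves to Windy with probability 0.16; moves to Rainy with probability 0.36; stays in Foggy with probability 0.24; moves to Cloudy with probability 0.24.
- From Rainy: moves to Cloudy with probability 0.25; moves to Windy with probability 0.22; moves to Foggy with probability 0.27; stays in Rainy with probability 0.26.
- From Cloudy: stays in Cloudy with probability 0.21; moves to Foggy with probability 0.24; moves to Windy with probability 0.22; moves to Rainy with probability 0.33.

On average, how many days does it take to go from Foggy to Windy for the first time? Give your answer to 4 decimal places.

Let t(s) be the expected number of days to first reach Windy from state s, with t(Windy) = 0. Conditioning on the first day:
t(Foggy) = 1 + 0.24·t(Foggy) + 0.36·t(Rainy) + 0.24·t(Cloudy)
t(Rainy) = 1 + 0.27·t(Foggy) + 0.26·t(Rainy) + 0.25·t(Cloudy)
t(Cloudy) = 1 + 0.24·t(Foggy) + 0.33·t(Rainy) + 0.21·t(Cloudy)
Solving: t(Foggy) = 5.1702, t(Rainy) = 4.8855, t(Cloudy) = 4.8773.
Expected days from Foggy to Windy: 5.1702.

5.1702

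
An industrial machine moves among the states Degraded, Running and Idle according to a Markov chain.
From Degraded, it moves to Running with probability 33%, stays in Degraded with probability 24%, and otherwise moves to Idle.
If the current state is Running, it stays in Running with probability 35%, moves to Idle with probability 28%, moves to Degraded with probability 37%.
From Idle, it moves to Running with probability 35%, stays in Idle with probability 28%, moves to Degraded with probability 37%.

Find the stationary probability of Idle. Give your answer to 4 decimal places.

Let the stationary distribution be π with π = πP and π_1 + π_2 + π_3 = 1.
π_1 = 0.24·π_1 + 0.37·π_2 + 0.37·π_3
π_2 = 0.33·π_1 + 0.35·π_2 + 0.35·π_3
Solving with the normalization constraint gives π = (0.3274, 0.3435, 0.3291).
So the stationary probability of Idle is 0.3291.

0.3291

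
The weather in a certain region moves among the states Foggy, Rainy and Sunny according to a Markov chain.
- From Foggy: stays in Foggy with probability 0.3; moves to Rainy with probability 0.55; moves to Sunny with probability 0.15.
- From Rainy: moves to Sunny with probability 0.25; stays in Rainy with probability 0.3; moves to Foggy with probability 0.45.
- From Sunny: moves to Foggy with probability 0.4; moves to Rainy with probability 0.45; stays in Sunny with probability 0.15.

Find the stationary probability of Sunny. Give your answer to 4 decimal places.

Let the stationary distribution be π with π = πP and π_1 + π_2 + π_3 = 1.
π_1 = 0.3·π_1 + 0.45·π_2 + 0.4·π_3
π_2 = 0.55·π_1 + 0.3·π_2 + 0.45·π_3
Solving with the normalization constraint gives π = (0.3829, 0.4246, 0.1925).
So the stationary probability of Sunny is 0.1925.

0.1925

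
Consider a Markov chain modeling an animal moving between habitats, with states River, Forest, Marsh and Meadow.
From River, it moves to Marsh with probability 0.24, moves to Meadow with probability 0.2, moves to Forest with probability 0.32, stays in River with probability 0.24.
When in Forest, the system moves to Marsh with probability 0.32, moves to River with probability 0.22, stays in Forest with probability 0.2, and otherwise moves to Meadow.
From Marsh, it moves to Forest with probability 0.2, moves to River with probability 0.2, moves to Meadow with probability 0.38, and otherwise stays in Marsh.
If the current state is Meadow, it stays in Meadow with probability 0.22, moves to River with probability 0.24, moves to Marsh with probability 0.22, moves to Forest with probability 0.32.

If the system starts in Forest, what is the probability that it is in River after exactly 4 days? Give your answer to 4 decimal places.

Propagate the distribution vector 4 days from Forest.
After 0 days: (0.0000, 1.0000, 0.0000, 0.0000)
After 1 day: (0.2200, 0.2000, 0.3200, 0.2600)
After 2 days: (0.2232, 0.2576, 0.2444, 0.2748)
After 3 days: (0.2251, 0.2598, 0.2502, 0.2649)
After 4 days: (0.2248, 0.2588, 0.2505, 0.2659)
P(in River after 4 days) = 0.2248

0.2248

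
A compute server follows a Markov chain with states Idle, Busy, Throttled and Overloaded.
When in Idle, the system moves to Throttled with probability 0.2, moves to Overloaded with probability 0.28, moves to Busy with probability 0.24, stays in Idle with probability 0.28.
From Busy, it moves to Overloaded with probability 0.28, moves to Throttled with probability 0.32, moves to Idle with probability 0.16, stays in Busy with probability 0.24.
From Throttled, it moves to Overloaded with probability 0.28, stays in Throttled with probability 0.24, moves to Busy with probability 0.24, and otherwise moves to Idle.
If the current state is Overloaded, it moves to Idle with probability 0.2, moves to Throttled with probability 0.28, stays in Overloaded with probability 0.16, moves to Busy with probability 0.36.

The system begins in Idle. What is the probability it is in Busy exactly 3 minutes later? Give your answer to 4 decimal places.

0.2696

Propagate the distribution vector 3 minutes from Idle.
After 0 minutes: (1.0000, 0.0000, 0.0000, 0.0000)
After 1 minute: (0.2800, 0.2400, 0.2000, 0.2800)
After 2 minutes: (0.2208, 0.2736, 0.2592, 0.2464)
After 3 minutes: (0.2171, 0.2696, 0.2629, 0.2504)
P(in Busy after 3 minutes) = 0.2696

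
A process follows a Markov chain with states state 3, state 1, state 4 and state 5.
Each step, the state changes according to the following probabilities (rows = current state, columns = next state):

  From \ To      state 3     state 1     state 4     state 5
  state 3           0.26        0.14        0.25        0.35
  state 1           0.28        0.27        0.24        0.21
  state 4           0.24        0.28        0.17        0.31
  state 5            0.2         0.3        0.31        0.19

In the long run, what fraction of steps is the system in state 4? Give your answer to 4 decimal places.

Let the stationary distribution be π with π = πP and π_1 + π_2 + π_3 + π_4 = 1.
π_1 = 0.26·π_1 + 0.28·π_2 + 0.24·π_3 + 0.2·π_4
π_2 = 0.14·π_1 + 0.27·π_2 + 0.28·π_3 + 0.3·π_4
π_3 = 0.25·π_1 + 0.24·π_2 + 0.17·π_3 + 0.31·π_4
Solving with the normalization constraint gives π = (0.2443, 0.2486, 0.2438, 0.2633).
So the stationary probability of state 4 is 0.2438.

0.2438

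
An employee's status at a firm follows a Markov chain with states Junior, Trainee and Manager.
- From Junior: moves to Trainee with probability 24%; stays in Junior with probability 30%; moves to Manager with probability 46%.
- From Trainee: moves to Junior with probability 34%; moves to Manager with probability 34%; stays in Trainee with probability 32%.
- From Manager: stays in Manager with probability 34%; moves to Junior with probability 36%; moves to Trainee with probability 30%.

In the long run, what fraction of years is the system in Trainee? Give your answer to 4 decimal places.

Let the stationary distribution be π with π = πP and π_1 + π_2 + π_3 = 1.
π_1 = 0.3·π_1 + 0.34·π_2 + 0.36·π_3
π_2 = 0.24·π_1 + 0.32·π_2 + 0.3·π_3
Solving with the normalization constraint gives π = (0.3342, 0.2857, 0.3801).
So the stationary probability of Trainee is 0.2857.

0.2857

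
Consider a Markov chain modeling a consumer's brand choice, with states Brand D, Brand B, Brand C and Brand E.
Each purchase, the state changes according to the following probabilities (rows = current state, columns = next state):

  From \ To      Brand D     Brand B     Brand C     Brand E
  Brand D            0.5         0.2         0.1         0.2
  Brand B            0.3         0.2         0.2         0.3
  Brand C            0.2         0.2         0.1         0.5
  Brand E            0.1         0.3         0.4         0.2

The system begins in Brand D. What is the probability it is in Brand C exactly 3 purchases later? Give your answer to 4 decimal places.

Propagate the distribution vector 3 purchases from Brand D.
After 0 purchases: (1.0000, 0.0000, 0.0000, 0.0000)
After 1 purchase: (0.5000, 0.2000, 0.1000, 0.2000)
After 2 purchases: (0.3500, 0.2200, 0.1800, 0.2500)
After 3 purchases: (0.3020, 0.2250, 0.1970, 0.2760)
P(in Brand C after 3 purchases) = 0.1970

0.1970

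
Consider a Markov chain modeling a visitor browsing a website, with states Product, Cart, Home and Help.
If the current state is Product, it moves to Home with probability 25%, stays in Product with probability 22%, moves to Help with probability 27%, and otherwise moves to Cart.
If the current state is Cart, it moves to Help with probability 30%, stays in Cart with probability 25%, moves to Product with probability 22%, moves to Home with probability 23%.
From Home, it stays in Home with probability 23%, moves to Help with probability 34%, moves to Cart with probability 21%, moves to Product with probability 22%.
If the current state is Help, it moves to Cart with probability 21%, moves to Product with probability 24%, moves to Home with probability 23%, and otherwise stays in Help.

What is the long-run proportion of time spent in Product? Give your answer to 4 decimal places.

Let the stationary distribution be π with π = πP and π_1 + π_2 + π_3 + π_4 = 1.
π_1 = 0.22·π_1 + 0.22·π_2 + 0.22·π_3 + 0.24·π_4
π_2 = 0.26·π_1 + 0.25·π_2 + 0.21·π_3 + 0.21·π_4
π_3 = 0.25·π_1 + 0.23·π_2 + 0.23·π_3 + 0.23·π_4
Solving with the normalization constraint gives π = (0.2262, 0.2305, 0.2345, 0.3088).
So the stationary probability of Product is 0.2262.

0.2262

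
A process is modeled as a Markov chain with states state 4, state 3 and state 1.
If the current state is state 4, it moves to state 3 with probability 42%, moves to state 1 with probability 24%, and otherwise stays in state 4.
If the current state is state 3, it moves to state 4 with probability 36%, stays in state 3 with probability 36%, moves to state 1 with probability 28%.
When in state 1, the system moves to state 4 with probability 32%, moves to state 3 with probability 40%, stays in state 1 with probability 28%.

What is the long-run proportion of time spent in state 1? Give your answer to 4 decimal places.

Let the stationary distribution be π with π = πP and π_1 + π_2 + π_3 = 1.
π_1 = 0.34·π_1 + 0.36·π_2 + 0.32·π_3
π_2 = 0.42·π_1 + 0.36·π_2 + 0.4·π_3
Solving with the normalization constraint gives π = (0.3425, 0.3912, 0.2663).
So the stationary probability of state 1 is 0.2663.

0.2663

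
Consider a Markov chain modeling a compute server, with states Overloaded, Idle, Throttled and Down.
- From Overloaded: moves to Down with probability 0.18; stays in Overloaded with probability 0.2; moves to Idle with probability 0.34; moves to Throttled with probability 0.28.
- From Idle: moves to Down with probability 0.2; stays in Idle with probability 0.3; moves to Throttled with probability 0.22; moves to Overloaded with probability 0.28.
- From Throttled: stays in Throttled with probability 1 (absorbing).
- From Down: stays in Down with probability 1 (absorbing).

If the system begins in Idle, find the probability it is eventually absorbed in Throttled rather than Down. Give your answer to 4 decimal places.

Let h(s) be the probability of absorption at Throttled starting from transient state s. Then h(Throttled) = 1 and h(Down) = 0. By first-step analysis:
h(Overloaded) = 0.2·h(Overloaded) + 0.34·h(Idle) + 0.28·1 + 0.18·0
h(Idle) = 0.28·h(Overloaded) + 0.3·h(Idle) + 0.22·1 + 0.2·0
Solving: h(Overloaded) = 0.5826, h(Idle) = 0.5473.
Starting from Idle, the probability is 0.5473.

0.5473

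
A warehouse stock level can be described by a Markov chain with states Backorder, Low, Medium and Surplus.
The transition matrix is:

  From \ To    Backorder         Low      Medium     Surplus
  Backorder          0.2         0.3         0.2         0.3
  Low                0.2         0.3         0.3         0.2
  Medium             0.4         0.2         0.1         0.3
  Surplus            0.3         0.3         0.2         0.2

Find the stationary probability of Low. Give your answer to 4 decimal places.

0.2793

Let the stationary distribution be π with π = πP and π_1 + π_2 + π_3 + π_4 = 1.
π_1 = 0.2·π_1 + 0.2·π_2 + 0.4·π_3 + 0.3·π_4
π_2 = 0.3·π_1 + 0.3·π_2 + 0.2·π_3 + 0.3·π_4
π_3 = 0.2·π_1 + 0.3·π_2 + 0.1·π_3 + 0.2·π_4
Solving with the normalization constraint gives π = (0.2662, 0.2793, 0.2072, 0.2473).
So the stationary probability of Low is 0.2793.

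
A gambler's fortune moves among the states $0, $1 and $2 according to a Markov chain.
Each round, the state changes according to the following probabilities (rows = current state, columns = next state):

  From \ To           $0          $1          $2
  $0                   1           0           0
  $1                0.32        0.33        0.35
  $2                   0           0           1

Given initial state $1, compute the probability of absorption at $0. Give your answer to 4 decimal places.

0.4776

Let h(s) be the probability of absorption at $0 starting from transient state s. Then h($0) = 1 and h($2) = 0. By first-step analysis:
h($1) = 0.32·1 + 0.33·h($1) + 0.35·0
Solving: h($1) = 0.4776.
Starting from $1, the probability is 0.4776.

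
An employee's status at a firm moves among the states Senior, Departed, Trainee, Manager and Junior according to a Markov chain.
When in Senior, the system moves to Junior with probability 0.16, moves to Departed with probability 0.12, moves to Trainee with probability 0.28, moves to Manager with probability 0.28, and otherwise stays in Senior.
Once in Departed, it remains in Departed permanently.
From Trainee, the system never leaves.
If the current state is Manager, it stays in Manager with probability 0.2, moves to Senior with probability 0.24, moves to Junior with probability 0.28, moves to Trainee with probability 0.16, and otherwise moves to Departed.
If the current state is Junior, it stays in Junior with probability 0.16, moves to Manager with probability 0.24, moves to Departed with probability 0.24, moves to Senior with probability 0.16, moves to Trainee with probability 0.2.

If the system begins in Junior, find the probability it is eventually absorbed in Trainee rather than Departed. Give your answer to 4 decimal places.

0.5188

Let h(s) be the probability of absorption at Trainee starting from transient state s. Then h(Trainee) = 1 and h(Departed) = 0. By first-step analysis:
h(Senior) = 0.16·h(Senior) + 0.12·0 + 0.28·1 + 0.28·h(Manager) + 0.16·h(Junior)
h(Manager) = 0.24·h(Senior) + 0.12·0 + 0.16·1 + 0.2·h(Manager) + 0.28·h(Junior)
h(Junior) = 0.16·h(Senior) + 0.24·0 + 0.2·1 + 0.24·h(Manager) + 0.16·h(Junior)
Solving: h(Senior) = 0.6215, h(Manager) = 0.5680, h(Junior) = 0.5188.
Starting from Junior, the probability is 0.5188.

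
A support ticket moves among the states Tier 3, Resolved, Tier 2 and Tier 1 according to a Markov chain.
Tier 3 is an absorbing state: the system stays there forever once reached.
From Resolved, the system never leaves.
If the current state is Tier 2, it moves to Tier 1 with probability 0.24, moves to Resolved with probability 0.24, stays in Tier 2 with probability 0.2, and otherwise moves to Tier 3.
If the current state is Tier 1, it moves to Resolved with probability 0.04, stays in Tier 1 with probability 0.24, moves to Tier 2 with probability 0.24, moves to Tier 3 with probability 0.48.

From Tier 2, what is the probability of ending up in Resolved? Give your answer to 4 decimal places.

Let h(s) be the probability of absorption at Resolved starting from transient state s. Then h(Resolved) = 1 and h(Tier 3) = 0. By first-step analysis:
h(Tier 2) = 0.32·0 + 0.24·1 + 0.2·h(Tier 2) + 0.24·h(Tier 1)
h(Tier 1) = 0.48·0 + 0.04·1 + 0.24·h(Tier 2) + 0.24·h(Tier 1)
Solving: h(Tier 2) = 0.3488, h(Tier 1) = 0.1628.
Starting from Tier 2, the probability is 0.3488.

0.3488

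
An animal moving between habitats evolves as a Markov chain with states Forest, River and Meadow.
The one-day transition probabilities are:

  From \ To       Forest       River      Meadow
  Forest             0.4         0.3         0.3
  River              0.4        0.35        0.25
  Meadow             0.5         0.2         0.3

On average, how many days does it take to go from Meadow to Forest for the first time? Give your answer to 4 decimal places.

2.0988

Let t(s) be the expected number of days to first reach Forest from state s, with t(Forest) = 0. Conditioning on the first day:
t(River) = 1 + 0.35·t(River) + 0.25·t(Meadow)
t(Meadow) = 1 + 0.2·t(River) + 0.3·t(Meadow)
Solving: t(River) = 2.3457, t(Meadow) = 2.0988.
Expected days from Meadow to Forest: 2.0988.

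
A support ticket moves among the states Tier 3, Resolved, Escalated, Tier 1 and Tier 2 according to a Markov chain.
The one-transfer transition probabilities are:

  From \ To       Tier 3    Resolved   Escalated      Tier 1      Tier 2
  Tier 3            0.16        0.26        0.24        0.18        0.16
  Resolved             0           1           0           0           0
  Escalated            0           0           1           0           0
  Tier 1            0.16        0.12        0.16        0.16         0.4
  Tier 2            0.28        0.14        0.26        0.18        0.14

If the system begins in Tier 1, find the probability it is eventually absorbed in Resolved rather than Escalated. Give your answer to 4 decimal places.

Let h(s) be the probability of absorption at Resolved starting from transient state s. Then h(Resolved) = 1 and h(Escalated) = 0. By first-step analysis:
h(Tier 3) = 0.16·h(Tier 3) + 0.26·1 + 0.24·0 + 0.18·h(Tier 1) + 0.16·h(Tier 2)
h(Tier 1) = 0.16·h(Tier 3) + 0.12·1 + 0.16·0 + 0.16·h(Tier 1) + 0.4·h(Tier 2)
h(Tier 2) = 0.28·h(Tier 3) + 0.14·1 + 0.26·0 + 0.18·h(Tier 1) + 0.14·h(Tier 2)
Solving: h(Tier 3) = 0.4792, h(Tier 1) = 0.4287, h(Tier 2) = 0.4085.
Starting from Tier 1, the probability is 0.4287.

0.4287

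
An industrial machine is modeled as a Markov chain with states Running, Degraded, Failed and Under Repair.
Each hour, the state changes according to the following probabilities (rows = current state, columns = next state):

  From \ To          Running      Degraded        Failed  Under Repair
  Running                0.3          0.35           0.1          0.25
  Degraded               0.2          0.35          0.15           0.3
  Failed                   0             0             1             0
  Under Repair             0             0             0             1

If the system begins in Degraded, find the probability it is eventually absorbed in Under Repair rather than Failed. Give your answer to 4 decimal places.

Let h(s) be the probability of absorption at Under Repair starting from transient state s. Then h(Under Repair) = 1 and h(Failed) = 0. By first-step analysis:
h(Running) = 0.3·h(Running) + 0.35·h(Degraded) + 0.1·0 + 0.25·1
h(Degraded) = 0.2·h(Running) + 0.35·h(Degraded) + 0.15·0 + 0.3·1
Solving: h(Running) = 0.6948, h(Degraded) = 0.6753.
Starting from Degraded, the probability is 0.6753.

0.6753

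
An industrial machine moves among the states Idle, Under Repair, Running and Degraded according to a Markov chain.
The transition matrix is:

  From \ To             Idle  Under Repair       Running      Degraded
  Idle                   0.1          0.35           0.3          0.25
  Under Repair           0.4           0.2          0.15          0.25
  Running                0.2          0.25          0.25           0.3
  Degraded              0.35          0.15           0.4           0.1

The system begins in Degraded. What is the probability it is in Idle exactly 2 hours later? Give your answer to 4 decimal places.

0.2100

Propagate the distribution vector 2 hours from Degraded.
After 0 hours: (0.0000, 0.0000, 0.0000, 1.0000)
After 1 hour: (0.3500, 0.1500, 0.4000, 0.1000)
After 2 hours: (0.2100, 0.2675, 0.2675, 0.2550)
P(in Idle after 2 hours) = 0.2100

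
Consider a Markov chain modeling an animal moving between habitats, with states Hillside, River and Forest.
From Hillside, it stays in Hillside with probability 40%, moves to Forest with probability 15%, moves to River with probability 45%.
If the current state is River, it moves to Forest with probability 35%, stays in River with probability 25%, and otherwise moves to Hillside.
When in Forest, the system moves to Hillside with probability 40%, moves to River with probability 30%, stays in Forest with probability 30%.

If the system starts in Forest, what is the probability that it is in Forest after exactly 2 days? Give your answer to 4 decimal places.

Sum over the intermediate state after 1 day:
P = P(Forest→Hillside)·P(Hillside→Forest) + P(Forest→River)·P(River→Forest) + P(Forest→Forest)·P(Forest→Forest)
  = 0.4×0.15 + 0.3×0.35 + 0.3×0.3
  = 0.0600 + 0.1050 + 0.0900 = 0.2550

0.2550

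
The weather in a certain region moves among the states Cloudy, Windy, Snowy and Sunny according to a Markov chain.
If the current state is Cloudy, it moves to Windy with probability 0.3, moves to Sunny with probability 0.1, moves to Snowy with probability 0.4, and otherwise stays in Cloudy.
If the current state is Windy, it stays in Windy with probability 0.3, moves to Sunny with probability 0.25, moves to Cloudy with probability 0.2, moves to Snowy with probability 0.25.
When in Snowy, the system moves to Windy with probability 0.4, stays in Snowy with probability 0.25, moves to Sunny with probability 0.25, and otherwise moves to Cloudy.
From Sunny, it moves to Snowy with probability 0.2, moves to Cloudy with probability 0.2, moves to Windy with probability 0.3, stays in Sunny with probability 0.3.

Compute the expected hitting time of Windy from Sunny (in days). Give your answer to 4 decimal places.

Let t(s) be the expected number of days to first reach Windy from state s, with t(Windy) = 0. Conditioning on the first day:
t(Cloudy) = 1 + 0.2·t(Cloudy) + 0.4·t(Snowy) + 0.1·t(Sunny)
t(Snowy) = 1 + 0.1·t(Cloudy) + 0.25·t(Snowy) + 0.25·t(Sunny)
t(Sunny) = 1 + 0.2·t(Cloudy) + 0.2·t(Snowy) + 0.3·t(Sunny)
Solving: t(Cloudy) = 3.0159, t(Snowy) = 2.7619, t(Sunny) = 3.0794.
Expected days from Sunny to Windy: 3.0794.

3.0794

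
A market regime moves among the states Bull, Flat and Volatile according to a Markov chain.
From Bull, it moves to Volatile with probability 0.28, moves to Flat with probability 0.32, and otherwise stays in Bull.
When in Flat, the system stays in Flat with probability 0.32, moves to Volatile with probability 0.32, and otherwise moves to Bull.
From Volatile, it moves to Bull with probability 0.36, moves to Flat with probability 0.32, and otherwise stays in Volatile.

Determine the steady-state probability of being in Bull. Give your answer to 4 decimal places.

0.3750

Let the stationary distribution be π with π = πP and π_1 + π_2 + π_3 = 1.
π_1 = 0.4·π_1 + 0.36·π_2 + 0.36·π_3
π_2 = 0.32·π_1 + 0.32·π_2 + 0.32·π_3
Solving with the normalization constraint gives π = (0.3750, 0.3200, 0.3050).
So the stationary probability of Bull is 0.3750.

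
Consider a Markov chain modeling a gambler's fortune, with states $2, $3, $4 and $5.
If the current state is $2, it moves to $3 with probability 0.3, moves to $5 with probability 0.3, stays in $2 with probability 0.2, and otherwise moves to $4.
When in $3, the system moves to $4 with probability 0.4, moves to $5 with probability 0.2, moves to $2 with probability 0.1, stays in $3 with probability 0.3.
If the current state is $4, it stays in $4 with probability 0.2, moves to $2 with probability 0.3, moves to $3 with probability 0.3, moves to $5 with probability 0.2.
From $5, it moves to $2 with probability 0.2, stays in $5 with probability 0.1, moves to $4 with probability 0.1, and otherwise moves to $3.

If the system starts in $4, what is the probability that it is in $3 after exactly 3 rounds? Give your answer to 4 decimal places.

Propagate the distribution vector 3 rounds from $4.
After 0 rounds: (0.0000, 0.0000, 1.0000, 0.0000)
After 1 round: (0.3000, 0.3000, 0.2000, 0.2000)
After 2 rounds: (0.1900, 0.3600, 0.2400, 0.2100)
After 3 rounds: (0.1880, 0.3630, 0.2510, 0.1980)
P(in $3 after 3 rounds) = 0.3630

0.3630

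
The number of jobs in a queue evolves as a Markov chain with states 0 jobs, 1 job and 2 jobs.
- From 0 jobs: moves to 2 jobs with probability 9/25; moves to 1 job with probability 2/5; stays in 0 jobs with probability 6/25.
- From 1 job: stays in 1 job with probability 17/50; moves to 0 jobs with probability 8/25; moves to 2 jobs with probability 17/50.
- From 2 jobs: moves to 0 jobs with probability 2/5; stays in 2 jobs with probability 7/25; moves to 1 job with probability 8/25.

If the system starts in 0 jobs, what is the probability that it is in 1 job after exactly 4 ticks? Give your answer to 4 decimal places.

Propagate the distribution vector 4 ticks from 0 jobs.
After 0 ticks: (1.0000, 0.0000, 0.0000)
After 1 tick: (0.2400, 0.4000, 0.3600)
After 2 ticks: (0.3296, 0.3472, 0.3232)
After 3 ticks: (0.3195, 0.3533, 0.3272)
After 4 ticks: (0.3206, 0.3526, 0.3268)
P(in 1 job after 4 ticks) = 0.3526

0.3526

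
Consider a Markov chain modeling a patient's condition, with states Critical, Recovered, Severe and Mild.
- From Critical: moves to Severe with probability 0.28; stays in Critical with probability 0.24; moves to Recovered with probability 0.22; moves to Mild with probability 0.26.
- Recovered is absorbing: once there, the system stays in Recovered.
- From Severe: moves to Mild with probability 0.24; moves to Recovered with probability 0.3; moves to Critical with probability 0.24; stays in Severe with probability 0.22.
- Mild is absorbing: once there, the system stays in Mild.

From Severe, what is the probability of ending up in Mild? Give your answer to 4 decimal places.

0.4658

Let h(s) be the probability of absorption at Mild starting from transient state s. Then h(Mild) = 1 and h(Recovered) = 0. By first-step analysis:
h(Critical) = 0.24·h(Critical) + 0.22·0 + 0.28·h(Severe) + 0.26·1
h(Severe) = 0.24·h(Critical) + 0.3·0 + 0.22·h(Severe) + 0.24·1
Solving: h(Critical) = 0.5137, h(Severe) = 0.4658.
Starting from Severe, the probability is 0.4658.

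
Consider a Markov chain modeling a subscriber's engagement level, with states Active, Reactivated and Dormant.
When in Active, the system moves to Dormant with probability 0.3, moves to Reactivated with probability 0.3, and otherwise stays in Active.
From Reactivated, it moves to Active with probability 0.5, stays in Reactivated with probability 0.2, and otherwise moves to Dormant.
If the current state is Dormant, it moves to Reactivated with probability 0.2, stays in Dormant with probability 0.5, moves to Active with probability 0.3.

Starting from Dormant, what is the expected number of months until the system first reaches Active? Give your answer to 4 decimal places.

Let t(s) be the expected number of months to first reach Active from state s, with t(Active) = 0. Conditioning on the first month:
t(Reactivated) = 1 + 0.2·t(Reactivated) + 0.3·t(Dormant)
t(Dormant) = 1 + 0.2·t(Reactivated) + 0.5·t(Dormant)
Solving: t(Reactivated) = 2.3529, t(Dormant) = 2.9412.
Expected months from Dormant to Active: 2.9412.

2.9412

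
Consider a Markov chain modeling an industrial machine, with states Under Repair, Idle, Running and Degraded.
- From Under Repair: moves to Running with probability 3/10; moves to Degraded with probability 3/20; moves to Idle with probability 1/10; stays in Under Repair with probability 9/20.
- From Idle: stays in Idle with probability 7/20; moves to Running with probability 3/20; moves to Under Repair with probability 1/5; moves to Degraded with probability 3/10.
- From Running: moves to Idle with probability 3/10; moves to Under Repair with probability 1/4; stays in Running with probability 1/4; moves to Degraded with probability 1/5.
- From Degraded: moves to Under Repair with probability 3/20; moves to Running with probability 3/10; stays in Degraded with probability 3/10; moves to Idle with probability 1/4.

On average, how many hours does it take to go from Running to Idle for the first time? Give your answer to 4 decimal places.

Let t(s) be the expected number of hours to first reach Idle from state s, with t(Idle) = 0. Conditioning on the first hour:
t(Under Repair) = 1 + 0.45·t(Under Repair) + 0.3·t(Running) + 0.15·t(Degraded)
t(Running) = 1 + 0.25·t(Under Repair) + 0.25·t(Running) + 0.2·t(Degraded)
t(Degraded) = 1 + 0.15·t(Under Repair) + 0.3·t(Running) + 0.3·t(Degraded)
Solving: t(Under Repair) = 5.3725, t(Running) = 4.3040, t(Degraded) = 4.4244.
Expected hours from Running to Idle: 4.3040.

4.3040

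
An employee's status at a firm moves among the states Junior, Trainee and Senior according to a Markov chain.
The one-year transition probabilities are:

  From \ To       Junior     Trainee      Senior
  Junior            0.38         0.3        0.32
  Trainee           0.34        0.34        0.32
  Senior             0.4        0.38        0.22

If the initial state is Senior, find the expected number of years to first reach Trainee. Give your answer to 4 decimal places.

2.8684

Let t(s) be the expected number of years to first reach Trainee from state s, with t(Trainee) = 0. Conditioning on the first year:
t(Junior) = 1 + 0.38·t(Junior) + 0.32·t(Senior)
t(Senior) = 1 + 0.4·t(Junior) + 0.22·t(Senior)
Solving: t(Junior) = 3.0934, t(Senior) = 2.8684.
Expected years from Senior to Trainee: 2.8684.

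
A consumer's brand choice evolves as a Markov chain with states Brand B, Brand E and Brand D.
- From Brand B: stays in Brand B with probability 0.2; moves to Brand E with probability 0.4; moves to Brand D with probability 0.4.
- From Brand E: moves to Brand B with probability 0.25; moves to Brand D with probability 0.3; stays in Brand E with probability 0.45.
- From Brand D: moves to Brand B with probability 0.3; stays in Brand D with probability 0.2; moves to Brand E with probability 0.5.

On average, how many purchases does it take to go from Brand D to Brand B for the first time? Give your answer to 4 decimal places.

3.6207

Let t(s) be the expected number of purchases to first reach Brand B from state s, with t(Brand B) = 0. Conditioning on the first purchase:
t(Brand E) = 1 + 0.45·t(Brand E) + 0.3·t(Brand D)
t(Brand D) = 1 + 0.5·t(Brand E) + 0.2·t(Brand D)
Solving: t(Brand E) = 3.7931, t(Brand D) = 3.6207.
Expected purchases from Brand D to Brand B: 3.6207.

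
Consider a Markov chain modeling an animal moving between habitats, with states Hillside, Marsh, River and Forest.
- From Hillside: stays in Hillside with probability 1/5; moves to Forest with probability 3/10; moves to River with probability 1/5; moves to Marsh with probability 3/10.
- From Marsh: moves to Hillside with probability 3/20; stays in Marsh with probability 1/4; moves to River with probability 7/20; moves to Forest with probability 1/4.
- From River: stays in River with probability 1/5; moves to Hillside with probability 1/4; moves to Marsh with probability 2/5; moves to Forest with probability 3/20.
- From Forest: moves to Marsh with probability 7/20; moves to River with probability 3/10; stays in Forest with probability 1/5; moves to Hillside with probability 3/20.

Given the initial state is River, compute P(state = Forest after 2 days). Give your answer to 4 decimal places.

0.2350

Propagate the distribution vector 2 days from River.
After 0 days: (0.0000, 0.0000, 1.0000, 0.0000)
After 1 day: (0.2500, 0.4000, 0.2000, 0.1500)
After 2 days: (0.1825, 0.3075, 0.2750, 0.2350)
P(in Forest after 2 days) = 0.2350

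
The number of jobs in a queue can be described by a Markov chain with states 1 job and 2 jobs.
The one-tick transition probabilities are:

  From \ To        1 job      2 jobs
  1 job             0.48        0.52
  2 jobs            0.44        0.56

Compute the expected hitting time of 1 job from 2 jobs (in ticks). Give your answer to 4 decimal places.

2.2727

Let t(s) be the expected number of ticks to first reach 1 job from state s, with t(1 job) = 0. Conditioning on the first tick:
t(2 jobs) = 1 + 0.56·t(2 jobs)
Solving: t(2 jobs) = 2.2727.
Expected ticks from 2 jobs to 1 job: 2.2727.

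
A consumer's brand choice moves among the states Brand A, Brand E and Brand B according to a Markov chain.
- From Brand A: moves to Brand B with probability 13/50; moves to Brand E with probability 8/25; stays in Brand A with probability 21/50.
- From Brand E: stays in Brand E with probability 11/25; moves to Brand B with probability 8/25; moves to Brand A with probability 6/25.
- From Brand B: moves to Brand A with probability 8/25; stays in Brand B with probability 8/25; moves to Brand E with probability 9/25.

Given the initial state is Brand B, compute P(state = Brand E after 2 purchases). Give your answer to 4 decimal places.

0.3760

Sum over the intermediate state after 1 purchase:
P = P(Brand B→Brand A)·P(Brand A→Brand E) + P(Brand B→Brand E)·P(Brand E→Brand E) + P(Brand B→Brand B)·P(Brand B→Brand E)
  = 0.32×0.32 + 0.36×0.44 + 0.32×0.36
  = 0.1024 + 0.1584 + 0.1152 = 0.3760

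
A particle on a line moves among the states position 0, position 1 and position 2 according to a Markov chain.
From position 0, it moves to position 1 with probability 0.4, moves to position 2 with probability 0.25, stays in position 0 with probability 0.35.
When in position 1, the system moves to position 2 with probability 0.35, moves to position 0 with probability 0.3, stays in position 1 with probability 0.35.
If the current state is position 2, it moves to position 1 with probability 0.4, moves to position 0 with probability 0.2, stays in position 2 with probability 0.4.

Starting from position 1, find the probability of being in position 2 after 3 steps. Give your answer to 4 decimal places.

Propagate the distribution vector 3 steps from position 1.
After 0 steps: (0.0000, 1.0000, 0.0000)
After 1 step: (0.3000, 0.3500, 0.3500)
After 2 steps: (0.2800, 0.3825, 0.3375)
After 3 steps: (0.2803, 0.3809, 0.3389)
P(in position 2 after 3 steps) = 0.3389

0.3389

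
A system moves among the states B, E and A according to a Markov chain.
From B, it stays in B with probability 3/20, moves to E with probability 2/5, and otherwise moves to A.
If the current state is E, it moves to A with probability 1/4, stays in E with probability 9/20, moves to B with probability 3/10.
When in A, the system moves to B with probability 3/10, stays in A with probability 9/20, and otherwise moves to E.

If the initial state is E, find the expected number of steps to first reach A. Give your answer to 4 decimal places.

3.3094

Let t(s) be the expected number of steps to first reach A from state s, with t(A) = 0. Conditioning on the first step:
t(B) = 1 + 0.15·t(B) + 0.4·t(E)
t(E) = 1 + 0.3·t(B) + 0.45·t(E)
Solving: t(B) = 2.7338, t(E) = 3.3094.
Expected steps from E to A: 3.3094.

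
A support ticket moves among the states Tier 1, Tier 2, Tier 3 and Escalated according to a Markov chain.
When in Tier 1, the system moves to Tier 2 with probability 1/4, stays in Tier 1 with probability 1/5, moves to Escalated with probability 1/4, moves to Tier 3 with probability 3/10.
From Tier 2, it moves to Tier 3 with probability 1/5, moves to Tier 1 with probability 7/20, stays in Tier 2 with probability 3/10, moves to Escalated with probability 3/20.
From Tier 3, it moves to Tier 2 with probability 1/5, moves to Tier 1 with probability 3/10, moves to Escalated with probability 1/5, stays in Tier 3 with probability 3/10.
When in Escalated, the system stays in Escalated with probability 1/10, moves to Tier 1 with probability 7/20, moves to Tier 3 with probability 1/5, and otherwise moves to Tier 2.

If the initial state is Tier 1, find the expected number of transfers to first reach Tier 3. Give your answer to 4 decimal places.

Let t(s) be the expected number of transfers to first reach Tier 3 from state s, with t(Tier 3) = 0. Conditioning on the first transfer:
t(Tier 1) = 1 + 0.2·t(Tier 1) + 0.25·t(Tier 2) + 0.25·t(Escalated)
t(Tier 2) = 1 + 0.35·t(Tier 1) + 0.3·t(Tier 2) + 0.15·t(Escalated)
t(Escalated) = 1 + 0.35·t(Tier 1) + 0.35·t(Tier 2) + 0.1·t(Escalated)
Solving: t(Tier 1) = 3.9623, t(Tier 2) = 4.3396, t(Escalated) = 4.3396.
Expected transfers from Tier 1 to Tier 3: 3.9623.

3.9623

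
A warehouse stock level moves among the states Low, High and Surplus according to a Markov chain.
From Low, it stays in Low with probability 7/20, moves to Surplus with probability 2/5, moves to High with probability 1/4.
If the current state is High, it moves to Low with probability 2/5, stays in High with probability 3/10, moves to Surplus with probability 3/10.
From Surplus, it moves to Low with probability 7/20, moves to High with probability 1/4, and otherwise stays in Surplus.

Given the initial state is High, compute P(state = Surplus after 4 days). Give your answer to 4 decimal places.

Propagate the distribution vector 4 days from High.
After 0 days: (0.0000, 1.0000, 0.0000)
After 1 day: (0.4000, 0.3000, 0.3000)
After 2 days: (0.3650, 0.2650, 0.3700)
After 3 days: (0.3633, 0.2633, 0.3735)
After 4 days: (0.3632, 0.2632, 0.3737)
P(in Surplus after 4 days) = 0.3737

0.3737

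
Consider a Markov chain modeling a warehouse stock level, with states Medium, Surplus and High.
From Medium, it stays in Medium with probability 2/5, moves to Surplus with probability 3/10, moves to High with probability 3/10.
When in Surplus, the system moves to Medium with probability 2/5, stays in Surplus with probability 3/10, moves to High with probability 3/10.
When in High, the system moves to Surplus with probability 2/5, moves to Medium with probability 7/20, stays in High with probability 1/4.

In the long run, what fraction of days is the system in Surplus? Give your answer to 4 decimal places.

Let the stationary distribution be π with π = πP and π_1 + π_2 + π_3 = 1.
π_1 = 0.4·π_1 + 0.4·π_2 + 0.35·π_3
π_2 = 0.3·π_1 + 0.3·π_2 + 0.4·π_3
Solving with the normalization constraint gives π = (0.3857, 0.3286, 0.2857).
So the stationary probability of Surplus is 0.3286.

0.3286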